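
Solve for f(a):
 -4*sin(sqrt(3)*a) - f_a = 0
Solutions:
 f(a) = C1 + 4*sqrt(3)*cos(sqrt(3)*a)/3


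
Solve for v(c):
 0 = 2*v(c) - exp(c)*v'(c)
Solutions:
 v(c) = C1*exp(-2*exp(-c))


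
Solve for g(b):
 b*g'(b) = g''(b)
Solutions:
 g(b) = C1 + C2*erfi(sqrt(2)*b/2)


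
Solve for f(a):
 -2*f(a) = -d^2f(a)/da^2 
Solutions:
 f(a) = C1*exp(-sqrt(2)*a) + C2*exp(sqrt(2)*a)


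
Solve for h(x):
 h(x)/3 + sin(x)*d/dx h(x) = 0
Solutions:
 h(x) = C1*(cos(x) + 1)^(1/6)/(cos(x) - 1)^(1/6)


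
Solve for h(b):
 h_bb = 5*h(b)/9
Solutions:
 h(b) = C1*exp(-sqrt(5)*b/3) + C2*exp(sqrt(5)*b/3)


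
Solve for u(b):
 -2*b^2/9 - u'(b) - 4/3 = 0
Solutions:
 u(b) = C1 - 2*b^3/27 - 4*b/3


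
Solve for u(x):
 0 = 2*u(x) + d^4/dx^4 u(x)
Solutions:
 u(x) = (C1*sin(2^(3/4)*x/2) + C2*cos(2^(3/4)*x/2))*exp(-2^(3/4)*x/2) + (C3*sin(2^(3/4)*x/2) + C4*cos(2^(3/4)*x/2))*exp(2^(3/4)*x/2)


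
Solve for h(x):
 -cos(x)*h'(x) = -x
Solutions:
 h(x) = C1 + Integral(x/cos(x), x)


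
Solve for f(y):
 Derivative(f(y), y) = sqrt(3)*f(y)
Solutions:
 f(y) = C1*exp(sqrt(3)*y)


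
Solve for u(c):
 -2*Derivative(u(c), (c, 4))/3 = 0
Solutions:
 u(c) = C1 + C2*c + C3*c^2 + C4*c^3


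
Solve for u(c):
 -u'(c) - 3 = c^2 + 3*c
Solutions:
 u(c) = C1 - c^3/3 - 3*c^2/2 - 3*c


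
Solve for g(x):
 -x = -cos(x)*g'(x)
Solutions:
 g(x) = C1 + Integral(x/cos(x), x)


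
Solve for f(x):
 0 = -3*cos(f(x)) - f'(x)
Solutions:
 f(x) = pi - asin((C1 + exp(6*x))/(C1 - exp(6*x)))
 f(x) = asin((C1 + exp(6*x))/(C1 - exp(6*x)))


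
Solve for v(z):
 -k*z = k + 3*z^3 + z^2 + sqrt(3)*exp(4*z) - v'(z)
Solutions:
 v(z) = C1 + k*z^2/2 + k*z + 3*z^4/4 + z^3/3 + sqrt(3)*exp(4*z)/4


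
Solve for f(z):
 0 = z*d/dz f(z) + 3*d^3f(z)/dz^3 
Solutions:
 f(z) = C1 + Integral(C2*airyai(-3^(2/3)*z/3) + C3*airybi(-3^(2/3)*z/3), z)


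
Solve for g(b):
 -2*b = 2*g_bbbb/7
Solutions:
 g(b) = C1 + C2*b + C3*b^2 + C4*b^3 - 7*b^5/120


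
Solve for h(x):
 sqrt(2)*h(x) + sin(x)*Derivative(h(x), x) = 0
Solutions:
 h(x) = C1*(cos(x) + 1)^(sqrt(2)/2)/(cos(x) - 1)^(sqrt(2)/2)


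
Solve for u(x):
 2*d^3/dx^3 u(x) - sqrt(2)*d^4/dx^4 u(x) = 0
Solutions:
 u(x) = C1 + C2*x + C3*x^2 + C4*exp(sqrt(2)*x)


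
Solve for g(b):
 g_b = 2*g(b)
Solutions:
 g(b) = C1*exp(2*b)


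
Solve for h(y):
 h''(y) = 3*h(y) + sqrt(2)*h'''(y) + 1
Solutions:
 h(y) = C1*exp(y*((9*sqrt(158)/4 + 20*sqrt(2))^(-1/3) + 2*sqrt(2) + 2*(9*sqrt(158)/4 + 20*sqrt(2))^(1/3))/12)*sin(sqrt(3)*y*(-2*(9*sqrt(158)/4 + 20*sqrt(2))^(1/3) + (9*sqrt(158)/4 + 20*sqrt(2))^(-1/3))/12) + C2*exp(y*((9*sqrt(158)/4 + 20*sqrt(2))^(-1/3) + 2*sqrt(2) + 2*(9*sqrt(158)/4 + 20*sqrt(2))^(1/3))/12)*cos(sqrt(3)*y*(-2*(9*sqrt(158)/4 + 20*sqrt(2))^(1/3) + (9*sqrt(158)/4 + 20*sqrt(2))^(-1/3))/12) + C3*exp(y*(-2*(9*sqrt(158)/4 + 20*sqrt(2))^(1/3) - 1/(9*sqrt(158)/4 + 20*sqrt(2))^(1/3) + sqrt(2))/6) - 1/3


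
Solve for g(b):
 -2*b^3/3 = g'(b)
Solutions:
 g(b) = C1 - b^4/6


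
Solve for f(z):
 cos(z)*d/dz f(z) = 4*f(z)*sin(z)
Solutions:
 f(z) = C1/cos(z)^4


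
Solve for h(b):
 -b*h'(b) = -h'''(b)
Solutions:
 h(b) = C1 + Integral(C2*airyai(b) + C3*airybi(b), b)


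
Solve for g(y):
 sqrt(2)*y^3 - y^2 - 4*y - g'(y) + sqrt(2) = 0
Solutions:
 g(y) = C1 + sqrt(2)*y^4/4 - y^3/3 - 2*y^2 + sqrt(2)*y


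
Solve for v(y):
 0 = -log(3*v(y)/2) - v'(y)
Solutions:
 -Integral(1/(-log(_y) - log(3) + log(2)), (_y, v(y))) = C1 - y


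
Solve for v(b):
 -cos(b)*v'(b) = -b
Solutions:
 v(b) = C1 + Integral(b/cos(b), b)


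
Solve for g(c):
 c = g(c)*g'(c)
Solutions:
 g(c) = -sqrt(C1 + c^2)
 g(c) = sqrt(C1 + c^2)


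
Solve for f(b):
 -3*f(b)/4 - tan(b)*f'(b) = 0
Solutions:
 f(b) = C1/sin(b)^(3/4)


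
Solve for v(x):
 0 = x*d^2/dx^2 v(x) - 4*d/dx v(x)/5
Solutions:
 v(x) = C1 + C2*x^(9/5)


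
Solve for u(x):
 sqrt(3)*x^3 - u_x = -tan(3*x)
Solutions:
 u(x) = C1 + sqrt(3)*x^4/4 - log(cos(3*x))/3


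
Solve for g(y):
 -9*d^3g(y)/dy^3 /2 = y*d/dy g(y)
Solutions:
 g(y) = C1 + Integral(C2*airyai(-6^(1/3)*y/3) + C3*airybi(-6^(1/3)*y/3), y)


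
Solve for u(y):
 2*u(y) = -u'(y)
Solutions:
 u(y) = C1*exp(-2*y)


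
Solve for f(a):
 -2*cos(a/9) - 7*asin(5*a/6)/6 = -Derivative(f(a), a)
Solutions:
 f(a) = C1 + 7*a*asin(5*a/6)/6 + 7*sqrt(36 - 25*a^2)/30 + 18*sin(a/9)


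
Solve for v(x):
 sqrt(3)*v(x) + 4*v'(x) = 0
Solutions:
 v(x) = C1*exp(-sqrt(3)*x/4)


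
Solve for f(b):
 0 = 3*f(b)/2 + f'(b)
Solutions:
 f(b) = C1*exp(-3*b/2)


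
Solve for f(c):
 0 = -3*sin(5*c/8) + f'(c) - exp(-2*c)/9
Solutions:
 f(c) = C1 - 24*cos(5*c/8)/5 - exp(-2*c)/18


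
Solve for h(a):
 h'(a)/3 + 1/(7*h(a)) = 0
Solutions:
 h(a) = -sqrt(C1 - 42*a)/7
 h(a) = sqrt(C1 - 42*a)/7


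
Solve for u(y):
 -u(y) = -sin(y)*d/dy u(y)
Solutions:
 u(y) = C1*sqrt(cos(y) - 1)/sqrt(cos(y) + 1)


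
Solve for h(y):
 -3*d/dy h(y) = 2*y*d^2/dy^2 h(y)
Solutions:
 h(y) = C1 + C2/sqrt(y)


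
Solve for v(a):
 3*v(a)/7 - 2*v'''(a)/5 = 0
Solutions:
 v(a) = C3*exp(14^(2/3)*15^(1/3)*a/14) + (C1*sin(14^(2/3)*3^(5/6)*5^(1/3)*a/28) + C2*cos(14^(2/3)*3^(5/6)*5^(1/3)*a/28))*exp(-14^(2/3)*15^(1/3)*a/28)


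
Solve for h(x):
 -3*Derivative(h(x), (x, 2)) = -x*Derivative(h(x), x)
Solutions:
 h(x) = C1 + C2*erfi(sqrt(6)*x/6)


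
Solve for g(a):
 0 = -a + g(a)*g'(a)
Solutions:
 g(a) = -sqrt(C1 + a^2)
 g(a) = sqrt(C1 + a^2)


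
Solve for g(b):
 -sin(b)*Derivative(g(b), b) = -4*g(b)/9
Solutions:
 g(b) = C1*(cos(b) - 1)^(2/9)/(cos(b) + 1)^(2/9)


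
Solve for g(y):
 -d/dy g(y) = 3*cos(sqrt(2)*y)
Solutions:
 g(y) = C1 - 3*sqrt(2)*sin(sqrt(2)*y)/2


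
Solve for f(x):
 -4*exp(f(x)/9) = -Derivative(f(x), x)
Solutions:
 f(x) = 9*log(-1/(C1 + 4*x)) + 18*log(3)


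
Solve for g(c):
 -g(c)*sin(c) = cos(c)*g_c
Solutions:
 g(c) = C1*cos(c)


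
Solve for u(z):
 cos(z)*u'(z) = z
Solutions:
 u(z) = C1 + Integral(z/cos(z), z)


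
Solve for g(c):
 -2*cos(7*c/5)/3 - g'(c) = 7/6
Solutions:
 g(c) = C1 - 7*c/6 - 10*sin(7*c/5)/21


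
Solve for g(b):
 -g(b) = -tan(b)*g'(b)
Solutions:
 g(b) = C1*sin(b)


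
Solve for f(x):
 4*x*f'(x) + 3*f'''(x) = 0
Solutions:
 f(x) = C1 + Integral(C2*airyai(-6^(2/3)*x/3) + C3*airybi(-6^(2/3)*x/3), x)


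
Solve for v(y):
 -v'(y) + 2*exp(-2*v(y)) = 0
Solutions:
 v(y) = log(-sqrt(C1 + 4*y))
 v(y) = log(C1 + 4*y)/2


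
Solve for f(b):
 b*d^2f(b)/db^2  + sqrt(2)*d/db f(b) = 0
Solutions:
 f(b) = C1 + C2*b^(1 - sqrt(2))


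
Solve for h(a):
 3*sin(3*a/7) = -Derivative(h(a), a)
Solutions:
 h(a) = C1 + 7*cos(3*a/7)


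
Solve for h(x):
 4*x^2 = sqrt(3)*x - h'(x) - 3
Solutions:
 h(x) = C1 - 4*x^3/3 + sqrt(3)*x^2/2 - 3*x


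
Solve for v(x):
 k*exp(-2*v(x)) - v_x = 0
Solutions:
 v(x) = log(-sqrt(C1 + 2*k*x))
 v(x) = log(C1 + 2*k*x)/2


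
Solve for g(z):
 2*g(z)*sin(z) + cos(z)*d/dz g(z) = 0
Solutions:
 g(z) = C1*cos(z)^2


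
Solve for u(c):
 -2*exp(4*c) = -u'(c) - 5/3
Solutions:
 u(c) = C1 - 5*c/3 + exp(4*c)/2


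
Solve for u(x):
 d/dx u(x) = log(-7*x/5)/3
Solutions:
 u(x) = C1 + x*log(-x)/3 + x*(-log(5) - 1 + log(7))/3


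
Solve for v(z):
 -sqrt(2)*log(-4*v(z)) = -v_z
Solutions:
 -sqrt(2)*Integral(1/(log(-_y) + 2*log(2)), (_y, v(z)))/2 = C1 - z


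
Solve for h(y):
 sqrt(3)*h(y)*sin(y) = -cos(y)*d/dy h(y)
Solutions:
 h(y) = C1*cos(y)^(sqrt(3))


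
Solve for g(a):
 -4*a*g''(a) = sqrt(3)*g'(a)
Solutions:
 g(a) = C1 + C2*a^(1 - sqrt(3)/4)


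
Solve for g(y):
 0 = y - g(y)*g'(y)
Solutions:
 g(y) = -sqrt(C1 + y^2)
 g(y) = sqrt(C1 + y^2)


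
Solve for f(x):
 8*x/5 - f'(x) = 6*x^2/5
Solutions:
 f(x) = C1 - 2*x^3/5 + 4*x^2/5


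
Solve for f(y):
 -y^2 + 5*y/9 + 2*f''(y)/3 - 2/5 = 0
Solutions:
 f(y) = C1 + C2*y + y^4/8 - 5*y^3/36 + 3*y^2/10


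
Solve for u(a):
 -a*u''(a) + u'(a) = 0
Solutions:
 u(a) = C1 + C2*a^2


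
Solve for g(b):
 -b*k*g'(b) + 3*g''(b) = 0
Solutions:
 g(b) = Piecewise((-sqrt(6)*sqrt(pi)*C1*erf(sqrt(6)*b*sqrt(-k)/6)/(2*sqrt(-k)) - C2, (k > 0) | (k < 0)), (-C1*b - C2, True))


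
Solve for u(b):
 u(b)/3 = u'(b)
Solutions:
 u(b) = C1*exp(b/3)


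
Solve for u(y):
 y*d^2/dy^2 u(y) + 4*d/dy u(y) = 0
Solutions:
 u(y) = C1 + C2/y^3


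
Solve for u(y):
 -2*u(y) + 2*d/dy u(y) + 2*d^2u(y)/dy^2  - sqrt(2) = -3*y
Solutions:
 u(y) = C1*exp(y*(-1 + sqrt(5))/2) + C2*exp(-y*(1 + sqrt(5))/2) + 3*y/2 - sqrt(2)/2 + 3/2


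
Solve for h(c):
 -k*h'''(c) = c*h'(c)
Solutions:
 h(c) = C1 + Integral(C2*airyai(c*(-1/k)^(1/3)) + C3*airybi(c*(-1/k)^(1/3)), c)


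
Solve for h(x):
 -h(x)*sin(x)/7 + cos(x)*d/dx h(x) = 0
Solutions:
 h(x) = C1/cos(x)^(1/7)


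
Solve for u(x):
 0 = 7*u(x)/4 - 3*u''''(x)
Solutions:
 u(x) = C1*exp(-sqrt(2)*3^(3/4)*7^(1/4)*x/6) + C2*exp(sqrt(2)*3^(3/4)*7^(1/4)*x/6) + C3*sin(sqrt(2)*3^(3/4)*7^(1/4)*x/6) + C4*cos(sqrt(2)*3^(3/4)*7^(1/4)*x/6)


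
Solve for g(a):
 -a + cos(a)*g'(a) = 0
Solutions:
 g(a) = C1 + Integral(a/cos(a), a)


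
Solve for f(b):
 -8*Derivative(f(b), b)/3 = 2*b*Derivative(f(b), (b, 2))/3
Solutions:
 f(b) = C1 + C2/b^3


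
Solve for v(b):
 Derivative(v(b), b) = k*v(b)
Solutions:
 v(b) = C1*exp(b*k)


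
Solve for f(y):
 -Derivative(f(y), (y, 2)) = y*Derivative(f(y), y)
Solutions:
 f(y) = C1 + C2*erf(sqrt(2)*y/2)


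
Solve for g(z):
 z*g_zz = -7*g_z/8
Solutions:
 g(z) = C1 + C2*z^(1/8)


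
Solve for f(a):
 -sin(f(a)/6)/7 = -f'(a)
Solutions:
 -a/7 + 3*log(cos(f(a)/6) - 1) - 3*log(cos(f(a)/6) + 1) = C1


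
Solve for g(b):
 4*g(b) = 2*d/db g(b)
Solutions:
 g(b) = C1*exp(2*b)


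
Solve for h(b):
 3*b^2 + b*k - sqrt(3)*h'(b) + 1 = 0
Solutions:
 h(b) = C1 + sqrt(3)*b^3/3 + sqrt(3)*b^2*k/6 + sqrt(3)*b/3


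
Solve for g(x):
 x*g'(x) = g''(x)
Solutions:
 g(x) = C1 + C2*erfi(sqrt(2)*x/2)


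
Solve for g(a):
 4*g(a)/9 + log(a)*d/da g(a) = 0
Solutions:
 g(a) = C1*exp(-4*li(a)/9)


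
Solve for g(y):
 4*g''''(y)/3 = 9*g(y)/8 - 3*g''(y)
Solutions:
 g(y) = C1*exp(-sqrt(6)*y*sqrt(-3 + sqrt(15))/4) + C2*exp(sqrt(6)*y*sqrt(-3 + sqrt(15))/4) + C3*sin(sqrt(6)*y*sqrt(3 + sqrt(15))/4) + C4*cos(sqrt(6)*y*sqrt(3 + sqrt(15))/4)


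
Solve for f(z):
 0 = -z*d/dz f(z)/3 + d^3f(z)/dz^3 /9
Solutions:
 f(z) = C1 + Integral(C2*airyai(3^(1/3)*z) + C3*airybi(3^(1/3)*z), z)


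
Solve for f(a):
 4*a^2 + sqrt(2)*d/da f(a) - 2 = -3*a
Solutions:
 f(a) = C1 - 2*sqrt(2)*a^3/3 - 3*sqrt(2)*a^2/4 + sqrt(2)*a


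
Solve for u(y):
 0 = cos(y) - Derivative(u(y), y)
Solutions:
 u(y) = C1 + sin(y)


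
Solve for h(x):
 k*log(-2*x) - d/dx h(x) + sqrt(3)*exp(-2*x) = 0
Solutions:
 h(x) = C1 + k*x*log(-x) + k*x*(-1 + log(2)) - sqrt(3)*exp(-2*x)/2


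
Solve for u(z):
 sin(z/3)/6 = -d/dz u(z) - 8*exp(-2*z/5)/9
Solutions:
 u(z) = C1 + cos(z/3)/2 + 20*exp(-2*z/5)/9


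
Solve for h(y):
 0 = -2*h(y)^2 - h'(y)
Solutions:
 h(y) = 1/(C1 + 2*y)


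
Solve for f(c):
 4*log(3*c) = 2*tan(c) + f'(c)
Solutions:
 f(c) = C1 + 4*c*log(c) - 4*c + 4*c*log(3) + 2*log(cos(c))


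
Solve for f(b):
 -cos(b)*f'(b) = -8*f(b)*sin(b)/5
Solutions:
 f(b) = C1/cos(b)^(8/5)


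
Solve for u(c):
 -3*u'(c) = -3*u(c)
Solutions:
 u(c) = C1*exp(c)


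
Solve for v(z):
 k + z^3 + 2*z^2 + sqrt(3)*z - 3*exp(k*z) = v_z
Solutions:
 v(z) = C1 + k*z + z^4/4 + 2*z^3/3 + sqrt(3)*z^2/2 - 3*exp(k*z)/k


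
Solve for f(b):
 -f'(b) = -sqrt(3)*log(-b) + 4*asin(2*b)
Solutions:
 f(b) = C1 + sqrt(3)*b*(log(-b) - 1) - 4*b*asin(2*b) - 2*sqrt(1 - 4*b^2)


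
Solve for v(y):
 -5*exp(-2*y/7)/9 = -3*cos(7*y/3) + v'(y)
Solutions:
 v(y) = C1 + 9*sin(7*y/3)/7 + 35*exp(-2*y/7)/18


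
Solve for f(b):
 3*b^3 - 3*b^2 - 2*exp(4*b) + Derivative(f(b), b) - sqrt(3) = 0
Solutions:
 f(b) = C1 - 3*b^4/4 + b^3 + sqrt(3)*b + exp(4*b)/2


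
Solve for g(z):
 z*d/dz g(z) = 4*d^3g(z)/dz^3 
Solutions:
 g(z) = C1 + Integral(C2*airyai(2^(1/3)*z/2) + C3*airybi(2^(1/3)*z/2), z)


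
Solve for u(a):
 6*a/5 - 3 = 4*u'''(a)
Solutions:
 u(a) = C1 + C2*a + C3*a^2 + a^4/80 - a^3/8


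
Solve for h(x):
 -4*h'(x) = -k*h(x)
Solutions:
 h(x) = C1*exp(k*x/4)


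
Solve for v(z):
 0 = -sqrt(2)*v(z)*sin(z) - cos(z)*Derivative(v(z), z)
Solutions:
 v(z) = C1*cos(z)^(sqrt(2))


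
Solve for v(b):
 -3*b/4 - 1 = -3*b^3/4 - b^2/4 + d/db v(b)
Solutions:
 v(b) = C1 + 3*b^4/16 + b^3/12 - 3*b^2/8 - b


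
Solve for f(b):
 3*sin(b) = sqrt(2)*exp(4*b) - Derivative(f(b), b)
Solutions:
 f(b) = C1 + sqrt(2)*exp(4*b)/4 + 3*cos(b)


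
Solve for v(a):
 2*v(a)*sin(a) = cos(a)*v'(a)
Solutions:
 v(a) = C1/cos(a)^2


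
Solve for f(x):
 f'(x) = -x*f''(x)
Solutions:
 f(x) = C1 + C2*log(x)


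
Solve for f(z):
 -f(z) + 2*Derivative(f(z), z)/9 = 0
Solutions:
 f(z) = C1*exp(9*z/2)


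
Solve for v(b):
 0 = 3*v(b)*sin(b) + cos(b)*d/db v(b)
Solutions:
 v(b) = C1*cos(b)^3


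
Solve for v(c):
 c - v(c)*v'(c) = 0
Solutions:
 v(c) = -sqrt(C1 + c^2)
 v(c) = sqrt(C1 + c^2)


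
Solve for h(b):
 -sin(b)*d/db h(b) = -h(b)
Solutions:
 h(b) = C1*sqrt(cos(b) - 1)/sqrt(cos(b) + 1)


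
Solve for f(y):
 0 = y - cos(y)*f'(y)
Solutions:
 f(y) = C1 + Integral(y/cos(y), y)


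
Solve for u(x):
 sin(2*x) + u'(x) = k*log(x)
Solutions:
 u(x) = C1 + k*x*(log(x) - 1) + cos(2*x)/2


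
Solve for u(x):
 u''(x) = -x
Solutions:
 u(x) = C1 + C2*x - x^3/6


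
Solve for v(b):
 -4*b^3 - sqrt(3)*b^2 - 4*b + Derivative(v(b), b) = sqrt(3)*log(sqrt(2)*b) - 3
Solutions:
 v(b) = C1 + b^4 + sqrt(3)*b^3/3 + 2*b^2 + sqrt(3)*b*log(b) - 3*b - sqrt(3)*b + sqrt(3)*b*log(2)/2


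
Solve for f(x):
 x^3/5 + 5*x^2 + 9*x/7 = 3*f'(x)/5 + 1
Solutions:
 f(x) = C1 + x^4/12 + 25*x^3/9 + 15*x^2/14 - 5*x/3


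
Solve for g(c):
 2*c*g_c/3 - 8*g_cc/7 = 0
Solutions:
 g(c) = C1 + C2*erfi(sqrt(42)*c/12)


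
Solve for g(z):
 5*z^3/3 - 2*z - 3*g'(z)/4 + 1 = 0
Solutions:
 g(z) = C1 + 5*z^4/9 - 4*z^2/3 + 4*z/3


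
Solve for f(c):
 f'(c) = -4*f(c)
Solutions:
 f(c) = C1*exp(-4*c)


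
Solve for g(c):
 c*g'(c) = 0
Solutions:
 g(c) = C1


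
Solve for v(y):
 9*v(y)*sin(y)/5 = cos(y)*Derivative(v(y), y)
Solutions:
 v(y) = C1/cos(y)^(9/5)


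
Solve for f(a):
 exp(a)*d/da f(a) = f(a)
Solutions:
 f(a) = C1*exp(-exp(-a))


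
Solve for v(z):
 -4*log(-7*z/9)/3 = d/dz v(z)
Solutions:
 v(z) = C1 - 4*z*log(-z)/3 + 4*z*(-log(7) + 1 + 2*log(3))/3


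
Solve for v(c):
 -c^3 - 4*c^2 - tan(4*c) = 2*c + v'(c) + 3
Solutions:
 v(c) = C1 - c^4/4 - 4*c^3/3 - c^2 - 3*c + log(cos(4*c))/4


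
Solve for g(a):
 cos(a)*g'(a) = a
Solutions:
 g(a) = C1 + Integral(a/cos(a), a)


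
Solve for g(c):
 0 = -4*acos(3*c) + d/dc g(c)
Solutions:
 g(c) = C1 + 4*c*acos(3*c) - 4*sqrt(1 - 9*c^2)/3


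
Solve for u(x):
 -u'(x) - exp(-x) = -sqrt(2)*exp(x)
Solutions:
 u(x) = C1 + sqrt(2)*exp(x) + exp(-x)


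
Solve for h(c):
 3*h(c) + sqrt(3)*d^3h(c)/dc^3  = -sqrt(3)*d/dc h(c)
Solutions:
 h(c) = C1*exp(2^(1/3)*sqrt(3)*c*(-2/(9 + sqrt(85))^(1/3) + 2^(1/3)*(9 + sqrt(85))^(1/3))/12)*sin(2^(1/3)*c*(2/(9 + sqrt(85))^(1/3) + 2^(1/3)*(9 + sqrt(85))^(1/3))/4) + C2*exp(2^(1/3)*sqrt(3)*c*(-2/(9 + sqrt(85))^(1/3) + 2^(1/3)*(9 + sqrt(85))^(1/3))/12)*cos(2^(1/3)*c*(2/(9 + sqrt(85))^(1/3) + 2^(1/3)*(9 + sqrt(85))^(1/3))/4) + C3*exp(-2^(1/3)*sqrt(3)*c*(-2/(9 + sqrt(85))^(1/3) + 2^(1/3)*(9 + sqrt(85))^(1/3))/6)


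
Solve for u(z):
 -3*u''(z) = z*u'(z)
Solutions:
 u(z) = C1 + C2*erf(sqrt(6)*z/6)


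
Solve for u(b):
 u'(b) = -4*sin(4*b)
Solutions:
 u(b) = C1 + cos(4*b)


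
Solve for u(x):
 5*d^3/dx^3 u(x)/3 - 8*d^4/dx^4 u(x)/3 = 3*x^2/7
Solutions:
 u(x) = C1 + C2*x + C3*x^2 + C4*exp(5*x/8) + 3*x^5/700 + 6*x^4/175 + 192*x^3/875


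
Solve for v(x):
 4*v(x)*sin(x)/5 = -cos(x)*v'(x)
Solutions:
 v(x) = C1*cos(x)^(4/5)


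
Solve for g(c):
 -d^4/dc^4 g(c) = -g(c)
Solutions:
 g(c) = C1*exp(-c) + C2*exp(c) + C3*sin(c) + C4*cos(c)


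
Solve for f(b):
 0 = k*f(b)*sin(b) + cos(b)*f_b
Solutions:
 f(b) = C1*exp(k*log(cos(b)))


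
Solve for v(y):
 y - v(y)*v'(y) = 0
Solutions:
 v(y) = -sqrt(C1 + y^2)
 v(y) = sqrt(C1 + y^2)


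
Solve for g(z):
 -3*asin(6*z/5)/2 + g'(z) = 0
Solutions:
 g(z) = C1 + 3*z*asin(6*z/5)/2 + sqrt(25 - 36*z^2)/4


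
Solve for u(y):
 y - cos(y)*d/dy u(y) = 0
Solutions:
 u(y) = C1 + Integral(y/cos(y), y)


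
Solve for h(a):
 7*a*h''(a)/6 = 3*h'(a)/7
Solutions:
 h(a) = C1 + C2*a^(67/49)


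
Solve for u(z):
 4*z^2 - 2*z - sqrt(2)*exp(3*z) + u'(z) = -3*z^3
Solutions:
 u(z) = C1 - 3*z^4/4 - 4*z^3/3 + z^2 + sqrt(2)*exp(3*z)/3


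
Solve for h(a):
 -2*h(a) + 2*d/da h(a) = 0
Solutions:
 h(a) = C1*exp(a)


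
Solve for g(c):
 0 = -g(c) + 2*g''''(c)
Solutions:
 g(c) = C1*exp(-2^(3/4)*c/2) + C2*exp(2^(3/4)*c/2) + C3*sin(2^(3/4)*c/2) + C4*cos(2^(3/4)*c/2)


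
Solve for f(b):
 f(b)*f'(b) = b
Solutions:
 f(b) = -sqrt(C1 + b^2)
 f(b) = sqrt(C1 + b^2)


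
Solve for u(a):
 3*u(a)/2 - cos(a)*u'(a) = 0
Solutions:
 u(a) = C1*(sin(a) + 1)^(3/4)/(sin(a) - 1)^(3/4)


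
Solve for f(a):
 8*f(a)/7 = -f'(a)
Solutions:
 f(a) = C1*exp(-8*a/7)


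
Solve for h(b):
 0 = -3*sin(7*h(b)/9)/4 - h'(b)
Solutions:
 3*b/4 + 9*log(cos(7*h(b)/9) - 1)/14 - 9*log(cos(7*h(b)/9) + 1)/14 = C1


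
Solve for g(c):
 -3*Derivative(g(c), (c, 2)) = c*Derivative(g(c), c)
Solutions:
 g(c) = C1 + C2*erf(sqrt(6)*c/6)


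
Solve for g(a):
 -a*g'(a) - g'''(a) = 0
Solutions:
 g(a) = C1 + Integral(C2*airyai(-a) + C3*airybi(-a), a)


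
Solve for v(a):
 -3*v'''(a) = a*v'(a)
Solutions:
 v(a) = C1 + Integral(C2*airyai(-3^(2/3)*a/3) + C3*airybi(-3^(2/3)*a/3), a)


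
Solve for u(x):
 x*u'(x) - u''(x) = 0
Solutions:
 u(x) = C1 + C2*erfi(sqrt(2)*x/2)


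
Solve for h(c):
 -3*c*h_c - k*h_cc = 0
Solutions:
 h(c) = C1 + C2*sqrt(k)*erf(sqrt(6)*c*sqrt(1/k)/2)


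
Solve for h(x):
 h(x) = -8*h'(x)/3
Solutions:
 h(x) = C1*exp(-3*x/8)


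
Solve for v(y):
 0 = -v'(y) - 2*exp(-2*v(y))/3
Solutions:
 v(y) = log(-sqrt(C1 - 12*y)) - log(3)
 v(y) = log(C1 - 12*y)/2 - log(3)


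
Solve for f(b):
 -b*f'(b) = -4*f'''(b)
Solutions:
 f(b) = C1 + Integral(C2*airyai(2^(1/3)*b/2) + C3*airybi(2^(1/3)*b/2), b)


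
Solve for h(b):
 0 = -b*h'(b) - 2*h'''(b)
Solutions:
 h(b) = C1 + Integral(C2*airyai(-2^(2/3)*b/2) + C3*airybi(-2^(2/3)*b/2), b)


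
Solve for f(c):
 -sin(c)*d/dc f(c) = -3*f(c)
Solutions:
 f(c) = C1*(cos(c) - 1)^(3/2)/(cos(c) + 1)^(3/2)


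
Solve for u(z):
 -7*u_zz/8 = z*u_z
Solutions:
 u(z) = C1 + C2*erf(2*sqrt(7)*z/7)


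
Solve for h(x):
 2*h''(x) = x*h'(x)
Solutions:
 h(x) = C1 + C2*erfi(x/2)


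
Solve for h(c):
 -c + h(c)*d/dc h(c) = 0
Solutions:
 h(c) = -sqrt(C1 + c^2)
 h(c) = sqrt(C1 + c^2)


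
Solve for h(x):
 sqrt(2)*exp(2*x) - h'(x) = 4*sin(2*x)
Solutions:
 h(x) = C1 + sqrt(2)*exp(2*x)/2 + 2*cos(2*x)


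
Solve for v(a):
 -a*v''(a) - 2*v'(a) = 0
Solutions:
 v(a) = C1 + C2/a


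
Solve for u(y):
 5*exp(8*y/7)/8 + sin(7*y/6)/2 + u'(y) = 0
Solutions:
 u(y) = C1 - 35*exp(8*y/7)/64 + 3*cos(7*y/6)/7


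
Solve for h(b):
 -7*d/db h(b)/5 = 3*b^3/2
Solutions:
 h(b) = C1 - 15*b^4/56


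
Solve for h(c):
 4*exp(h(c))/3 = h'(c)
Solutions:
 h(c) = log(-1/(C1 + 4*c)) + log(3)


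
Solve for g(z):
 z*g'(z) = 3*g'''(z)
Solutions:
 g(z) = C1 + Integral(C2*airyai(3^(2/3)*z/3) + C3*airybi(3^(2/3)*z/3), z)


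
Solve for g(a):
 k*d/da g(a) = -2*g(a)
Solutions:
 g(a) = C1*exp(-2*a/k)


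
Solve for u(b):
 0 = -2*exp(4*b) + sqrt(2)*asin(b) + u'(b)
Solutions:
 u(b) = C1 - sqrt(2)*(b*asin(b) + sqrt(1 - b^2)) + exp(4*b)/2


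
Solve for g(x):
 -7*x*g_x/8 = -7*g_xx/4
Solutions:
 g(x) = C1 + C2*erfi(x/2)


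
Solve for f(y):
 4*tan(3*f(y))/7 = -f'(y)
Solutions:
 f(y) = -asin(C1*exp(-12*y/7))/3 + pi/3
 f(y) = asin(C1*exp(-12*y/7))/3


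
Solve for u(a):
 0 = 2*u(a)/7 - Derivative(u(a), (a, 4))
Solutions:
 u(a) = C1*exp(-2^(1/4)*7^(3/4)*a/7) + C2*exp(2^(1/4)*7^(3/4)*a/7) + C3*sin(2^(1/4)*7^(3/4)*a/7) + C4*cos(2^(1/4)*7^(3/4)*a/7)


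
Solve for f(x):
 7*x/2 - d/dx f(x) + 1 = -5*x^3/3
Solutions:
 f(x) = C1 + 5*x^4/12 + 7*x^2/4 + x


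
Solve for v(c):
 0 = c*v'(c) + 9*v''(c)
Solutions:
 v(c) = C1 + C2*erf(sqrt(2)*c/6)


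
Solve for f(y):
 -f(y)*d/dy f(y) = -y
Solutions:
 f(y) = -sqrt(C1 + y^2)
 f(y) = sqrt(C1 + y^2)


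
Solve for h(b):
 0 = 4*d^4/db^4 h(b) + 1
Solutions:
 h(b) = C1 + C2*b + C3*b^2 + C4*b^3 - b^4/96


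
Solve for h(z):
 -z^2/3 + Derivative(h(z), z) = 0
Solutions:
 h(z) = C1 + z^3/9


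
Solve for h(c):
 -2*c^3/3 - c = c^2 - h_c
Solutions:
 h(c) = C1 + c^4/6 + c^3/3 + c^2/2


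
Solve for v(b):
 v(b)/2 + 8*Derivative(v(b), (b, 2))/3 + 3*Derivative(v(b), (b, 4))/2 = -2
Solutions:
 v(b) = C1*sin(b*sqrt(8 - sqrt(37))/3) + C2*sin(b*sqrt(sqrt(37) + 8)/3) + C3*cos(b*sqrt(8 - sqrt(37))/3) + C4*cos(b*sqrt(sqrt(37) + 8)/3) - 4


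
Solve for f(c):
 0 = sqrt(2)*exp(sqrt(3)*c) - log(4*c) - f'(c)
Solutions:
 f(c) = C1 - c*log(c) + c*(1 - 2*log(2)) + sqrt(6)*exp(sqrt(3)*c)/3


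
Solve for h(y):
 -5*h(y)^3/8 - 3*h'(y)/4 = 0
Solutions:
 h(y) = -sqrt(3)*sqrt(-1/(C1 - 5*y))
 h(y) = sqrt(3)*sqrt(-1/(C1 - 5*y))


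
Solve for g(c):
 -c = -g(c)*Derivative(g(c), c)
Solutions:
 g(c) = -sqrt(C1 + c^2)
 g(c) = sqrt(C1 + c^2)


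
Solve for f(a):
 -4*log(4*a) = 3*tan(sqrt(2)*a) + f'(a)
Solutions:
 f(a) = C1 - 4*a*log(a) - 8*a*log(2) + 4*a + 3*sqrt(2)*log(cos(sqrt(2)*a))/2


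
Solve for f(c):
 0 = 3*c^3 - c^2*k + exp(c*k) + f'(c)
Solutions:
 f(c) = C1 - 3*c^4/4 + c^3*k/3 - exp(c*k)/k


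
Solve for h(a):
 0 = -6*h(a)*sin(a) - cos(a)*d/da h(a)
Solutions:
 h(a) = C1*cos(a)^6


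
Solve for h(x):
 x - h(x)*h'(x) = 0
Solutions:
 h(x) = -sqrt(C1 + x^2)
 h(x) = sqrt(C1 + x^2)


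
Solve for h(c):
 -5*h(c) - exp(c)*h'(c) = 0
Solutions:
 h(c) = C1*exp(5*exp(-c))


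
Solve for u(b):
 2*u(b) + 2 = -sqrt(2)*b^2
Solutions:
 u(b) = -sqrt(2)*b^2/2 - 1


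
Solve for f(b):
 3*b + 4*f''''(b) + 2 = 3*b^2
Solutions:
 f(b) = C1 + C2*b + C3*b^2 + C4*b^3 + b^6/480 - b^5/160 - b^4/48


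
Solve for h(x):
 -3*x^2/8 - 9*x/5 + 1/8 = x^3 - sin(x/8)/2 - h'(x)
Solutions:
 h(x) = C1 + x^4/4 + x^3/8 + 9*x^2/10 - x/8 + 4*cos(x/8)


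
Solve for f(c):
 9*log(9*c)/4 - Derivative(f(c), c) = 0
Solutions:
 f(c) = C1 + 9*c*log(c)/4 - 9*c/4 + 9*c*log(3)/2


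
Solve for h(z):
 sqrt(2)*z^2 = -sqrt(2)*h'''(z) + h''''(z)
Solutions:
 h(z) = C1 + C2*z + C3*z^2 + C4*exp(sqrt(2)*z) - z^5/60 - sqrt(2)*z^4/24 - z^3/6


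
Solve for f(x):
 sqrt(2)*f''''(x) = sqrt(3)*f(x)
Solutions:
 f(x) = C1*exp(-2^(7/8)*3^(1/8)*x/2) + C2*exp(2^(7/8)*3^(1/8)*x/2) + C3*sin(2^(7/8)*3^(1/8)*x/2) + C4*cos(2^(7/8)*3^(1/8)*x/2)


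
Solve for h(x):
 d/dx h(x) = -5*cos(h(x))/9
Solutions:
 5*x/9 - log(sin(h(x)) - 1)/2 + log(sin(h(x)) + 1)/2 = C1


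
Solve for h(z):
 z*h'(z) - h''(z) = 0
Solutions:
 h(z) = C1 + C2*erfi(sqrt(2)*z/2)


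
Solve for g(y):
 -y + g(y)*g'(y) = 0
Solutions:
 g(y) = -sqrt(C1 + y^2)
 g(y) = sqrt(C1 + y^2)


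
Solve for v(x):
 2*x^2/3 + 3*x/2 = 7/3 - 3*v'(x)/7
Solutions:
 v(x) = C1 - 14*x^3/27 - 7*x^2/4 + 49*x/9


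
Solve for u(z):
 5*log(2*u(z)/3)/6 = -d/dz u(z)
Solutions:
 6*Integral(1/(log(_y) - log(3) + log(2)), (_y, u(z)))/5 = C1 - z


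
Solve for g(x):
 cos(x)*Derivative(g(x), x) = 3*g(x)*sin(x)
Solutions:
 g(x) = C1/cos(x)^3


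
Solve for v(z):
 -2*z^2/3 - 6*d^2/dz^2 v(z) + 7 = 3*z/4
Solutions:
 v(z) = C1 + C2*z - z^4/108 - z^3/48 + 7*z^2/12


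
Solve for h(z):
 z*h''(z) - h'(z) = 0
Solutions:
 h(z) = C1 + C2*z^2


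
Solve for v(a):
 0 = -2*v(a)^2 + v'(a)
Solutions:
 v(a) = -1/(C1 + 2*a)


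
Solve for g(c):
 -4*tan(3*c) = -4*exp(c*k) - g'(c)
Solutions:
 g(c) = C1 - 4*Piecewise((exp(c*k)/k, Ne(k, 0)), (c, True)) - 4*log(cos(3*c))/3


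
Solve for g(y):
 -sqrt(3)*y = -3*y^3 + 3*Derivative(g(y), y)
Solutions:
 g(y) = C1 + y^4/4 - sqrt(3)*y^2/6


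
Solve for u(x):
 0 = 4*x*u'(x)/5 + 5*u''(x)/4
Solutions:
 u(x) = C1 + C2*erf(2*sqrt(2)*x/5)


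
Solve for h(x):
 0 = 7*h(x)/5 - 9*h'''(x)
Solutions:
 h(x) = C3*exp(525^(1/3)*x/15) + (C1*sin(175^(1/3)*3^(5/6)*x/30) + C2*cos(175^(1/3)*3^(5/6)*x/30))*exp(-525^(1/3)*x/30)


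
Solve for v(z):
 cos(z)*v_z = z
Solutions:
 v(z) = C1 + Integral(z/cos(z), z)


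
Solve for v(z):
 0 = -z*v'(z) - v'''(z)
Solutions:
 v(z) = C1 + Integral(C2*airyai(-z) + C3*airybi(-z), z)


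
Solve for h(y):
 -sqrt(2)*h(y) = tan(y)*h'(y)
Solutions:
 h(y) = C1/sin(y)^(sqrt(2))


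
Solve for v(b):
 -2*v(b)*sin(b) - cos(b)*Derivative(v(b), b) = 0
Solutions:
 v(b) = C1*cos(b)^2


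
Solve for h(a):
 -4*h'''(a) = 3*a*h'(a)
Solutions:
 h(a) = C1 + Integral(C2*airyai(-6^(1/3)*a/2) + C3*airybi(-6^(1/3)*a/2), a)


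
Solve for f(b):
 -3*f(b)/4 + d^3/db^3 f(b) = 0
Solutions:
 f(b) = C3*exp(6^(1/3)*b/2) + (C1*sin(2^(1/3)*3^(5/6)*b/4) + C2*cos(2^(1/3)*3^(5/6)*b/4))*exp(-6^(1/3)*b/4)


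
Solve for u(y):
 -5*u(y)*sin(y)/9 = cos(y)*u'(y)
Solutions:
 u(y) = C1*cos(y)^(5/9)


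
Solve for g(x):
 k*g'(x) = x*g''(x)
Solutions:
 g(x) = C1 + x^(re(k) + 1)*(C2*sin(log(x)*Abs(im(k))) + C3*cos(log(x)*im(k)))


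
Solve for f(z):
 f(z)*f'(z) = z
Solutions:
 f(z) = -sqrt(C1 + z^2)
 f(z) = sqrt(C1 + z^2)


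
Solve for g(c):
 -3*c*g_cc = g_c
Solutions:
 g(c) = C1 + C2*c^(2/3)


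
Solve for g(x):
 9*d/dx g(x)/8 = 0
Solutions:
 g(x) = C1


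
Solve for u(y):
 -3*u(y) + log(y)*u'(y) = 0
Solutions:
 u(y) = C1*exp(3*li(y))


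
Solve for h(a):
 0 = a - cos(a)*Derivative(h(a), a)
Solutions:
 h(a) = C1 + Integral(a/cos(a), a)


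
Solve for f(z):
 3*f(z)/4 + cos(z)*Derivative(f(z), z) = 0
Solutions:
 f(z) = C1*(sin(z) - 1)^(3/8)/(sin(z) + 1)^(3/8)


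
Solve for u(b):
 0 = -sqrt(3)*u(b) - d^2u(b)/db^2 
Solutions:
 u(b) = C1*sin(3^(1/4)*b) + C2*cos(3^(1/4)*b)


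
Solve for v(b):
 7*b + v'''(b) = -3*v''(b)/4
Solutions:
 v(b) = C1 + C2*b + C3*exp(-3*b/4) - 14*b^3/9 + 56*b^2/9


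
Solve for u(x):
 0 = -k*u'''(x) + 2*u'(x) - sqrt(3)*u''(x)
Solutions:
 u(x) = C1 + C2*exp(x*(sqrt(8*k + 3) - sqrt(3))/(2*k)) + C3*exp(-x*(sqrt(8*k + 3) + sqrt(3))/(2*k))


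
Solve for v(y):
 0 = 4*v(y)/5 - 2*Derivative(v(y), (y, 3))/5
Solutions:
 v(y) = C3*exp(2^(1/3)*y) + (C1*sin(2^(1/3)*sqrt(3)*y/2) + C2*cos(2^(1/3)*sqrt(3)*y/2))*exp(-2^(1/3)*y/2)


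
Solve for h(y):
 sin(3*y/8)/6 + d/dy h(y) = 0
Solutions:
 h(y) = C1 + 4*cos(3*y/8)/9


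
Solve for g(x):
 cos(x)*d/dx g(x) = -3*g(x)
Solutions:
 g(x) = C1*(sin(x) - 1)^(3/2)/(sin(x) + 1)^(3/2)


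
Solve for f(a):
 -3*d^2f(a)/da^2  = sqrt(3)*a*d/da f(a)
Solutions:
 f(a) = C1 + C2*erf(sqrt(2)*3^(3/4)*a/6)


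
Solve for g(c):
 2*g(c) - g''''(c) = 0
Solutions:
 g(c) = C1*exp(-2^(1/4)*c) + C2*exp(2^(1/4)*c) + C3*sin(2^(1/4)*c) + C4*cos(2^(1/4)*c)


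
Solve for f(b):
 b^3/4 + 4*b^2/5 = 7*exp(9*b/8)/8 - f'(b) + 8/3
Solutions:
 f(b) = C1 - b^4/16 - 4*b^3/15 + 8*b/3 + 7*exp(9*b/8)/9


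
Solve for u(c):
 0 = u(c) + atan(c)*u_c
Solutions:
 u(c) = C1*exp(-Integral(1/atan(c), c))


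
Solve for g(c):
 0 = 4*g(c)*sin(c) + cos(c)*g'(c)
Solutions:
 g(c) = C1*cos(c)^4


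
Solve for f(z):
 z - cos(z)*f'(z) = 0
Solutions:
 f(z) = C1 + Integral(z/cos(z), z)


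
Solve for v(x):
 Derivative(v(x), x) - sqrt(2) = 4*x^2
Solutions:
 v(x) = C1 + 4*x^3/3 + sqrt(2)*x


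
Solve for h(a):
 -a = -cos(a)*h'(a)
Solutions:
 h(a) = C1 + Integral(a/cos(a), a)


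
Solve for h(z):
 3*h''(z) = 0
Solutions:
 h(z) = C1 + C2*z


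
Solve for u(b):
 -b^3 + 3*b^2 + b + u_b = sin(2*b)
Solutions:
 u(b) = C1 + b^4/4 - b^3 - b^2/2 - cos(2*b)/2


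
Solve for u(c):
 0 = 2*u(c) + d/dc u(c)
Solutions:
 u(c) = C1*exp(-2*c)


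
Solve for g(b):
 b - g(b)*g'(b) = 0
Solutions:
 g(b) = -sqrt(C1 + b^2)
 g(b) = sqrt(C1 + b^2)


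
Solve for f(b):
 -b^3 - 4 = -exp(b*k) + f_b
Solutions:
 f(b) = C1 - b^4/4 - 4*b + exp(b*k)/k


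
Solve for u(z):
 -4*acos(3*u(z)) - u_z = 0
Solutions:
 Integral(1/acos(3*_y), (_y, u(z))) = C1 - 4*z


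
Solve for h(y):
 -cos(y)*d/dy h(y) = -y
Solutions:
 h(y) = C1 + Integral(y/cos(y), y)


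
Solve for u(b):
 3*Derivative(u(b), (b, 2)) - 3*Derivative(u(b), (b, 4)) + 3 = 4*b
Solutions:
 u(b) = C1 + C2*b + C3*exp(-b) + C4*exp(b) + 2*b^3/9 - b^2/2


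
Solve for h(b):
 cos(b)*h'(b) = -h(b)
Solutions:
 h(b) = C1*sqrt(sin(b) - 1)/sqrt(sin(b) + 1)


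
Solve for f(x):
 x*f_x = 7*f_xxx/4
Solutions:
 f(x) = C1 + Integral(C2*airyai(14^(2/3)*x/7) + C3*airybi(14^(2/3)*x/7), x)


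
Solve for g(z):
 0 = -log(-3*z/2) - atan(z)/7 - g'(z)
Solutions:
 g(z) = C1 - z*log(-z) - z*atan(z)/7 - z*log(3) + z*log(2) + z + log(z^2 + 1)/14


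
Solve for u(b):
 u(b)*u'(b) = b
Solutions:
 u(b) = -sqrt(C1 + b^2)
 u(b) = sqrt(C1 + b^2)


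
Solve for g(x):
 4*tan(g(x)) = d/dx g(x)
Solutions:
 g(x) = pi - asin(C1*exp(4*x))
 g(x) = asin(C1*exp(4*x))


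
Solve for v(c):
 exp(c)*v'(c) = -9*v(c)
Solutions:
 v(c) = C1*exp(9*exp(-c))


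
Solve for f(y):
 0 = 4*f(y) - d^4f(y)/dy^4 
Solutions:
 f(y) = C1*exp(-sqrt(2)*y) + C2*exp(sqrt(2)*y) + C3*sin(sqrt(2)*y) + C4*cos(sqrt(2)*y)


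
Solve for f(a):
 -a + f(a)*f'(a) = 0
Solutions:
 f(a) = -sqrt(C1 + a^2)
 f(a) = sqrt(C1 + a^2)


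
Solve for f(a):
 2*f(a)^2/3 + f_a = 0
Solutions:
 f(a) = 3/(C1 + 2*a)


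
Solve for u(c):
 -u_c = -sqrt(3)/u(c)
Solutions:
 u(c) = -sqrt(C1 + 2*sqrt(3)*c)
 u(c) = sqrt(C1 + 2*sqrt(3)*c)


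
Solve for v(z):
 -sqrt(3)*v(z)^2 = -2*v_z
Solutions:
 v(z) = -2/(C1 + sqrt(3)*z)


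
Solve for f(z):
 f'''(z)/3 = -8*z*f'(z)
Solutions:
 f(z) = C1 + Integral(C2*airyai(-2*3^(1/3)*z) + C3*airybi(-2*3^(1/3)*z), z)


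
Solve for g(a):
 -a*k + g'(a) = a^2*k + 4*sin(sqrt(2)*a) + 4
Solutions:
 g(a) = C1 + a^3*k/3 + a^2*k/2 + 4*a - 2*sqrt(2)*cos(sqrt(2)*a)


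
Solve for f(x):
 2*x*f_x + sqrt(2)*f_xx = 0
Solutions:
 f(x) = C1 + C2*erf(2^(3/4)*x/2)


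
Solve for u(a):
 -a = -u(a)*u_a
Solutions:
 u(a) = -sqrt(C1 + a^2)
 u(a) = sqrt(C1 + a^2)


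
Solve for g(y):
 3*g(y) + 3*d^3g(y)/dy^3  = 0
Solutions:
 g(y) = C3*exp(-y) + (C1*sin(sqrt(3)*y/2) + C2*cos(sqrt(3)*y/2))*exp(y/2)


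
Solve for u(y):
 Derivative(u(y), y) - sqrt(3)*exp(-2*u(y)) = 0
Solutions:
 u(y) = log(-sqrt(C1 + 2*sqrt(3)*y))
 u(y) = log(C1 + 2*sqrt(3)*y)/2


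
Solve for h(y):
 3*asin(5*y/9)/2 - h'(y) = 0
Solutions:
 h(y) = C1 + 3*y*asin(5*y/9)/2 + 3*sqrt(81 - 25*y^2)/10


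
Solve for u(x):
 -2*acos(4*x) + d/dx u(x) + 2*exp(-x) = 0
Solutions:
 u(x) = C1 + 2*x*acos(4*x) - sqrt(1 - 16*x^2)/2 + 2*exp(-x)


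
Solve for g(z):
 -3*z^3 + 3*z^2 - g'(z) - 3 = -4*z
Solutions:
 g(z) = C1 - 3*z^4/4 + z^3 + 2*z^2 - 3*z


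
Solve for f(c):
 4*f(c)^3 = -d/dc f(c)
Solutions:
 f(c) = -sqrt(2)*sqrt(-1/(C1 - 4*c))/2
 f(c) = sqrt(2)*sqrt(-1/(C1 - 4*c))/2


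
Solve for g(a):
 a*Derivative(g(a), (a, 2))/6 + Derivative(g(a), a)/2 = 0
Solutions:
 g(a) = C1 + C2/a^2


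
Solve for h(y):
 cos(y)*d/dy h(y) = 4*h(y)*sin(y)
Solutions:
 h(y) = C1/cos(y)^4


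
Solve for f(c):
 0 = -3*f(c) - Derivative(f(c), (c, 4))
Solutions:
 f(c) = (C1*sin(sqrt(2)*3^(1/4)*c/2) + C2*cos(sqrt(2)*3^(1/4)*c/2))*exp(-sqrt(2)*3^(1/4)*c/2) + (C3*sin(sqrt(2)*3^(1/4)*c/2) + C4*cos(sqrt(2)*3^(1/4)*c/2))*exp(sqrt(2)*3^(1/4)*c/2)


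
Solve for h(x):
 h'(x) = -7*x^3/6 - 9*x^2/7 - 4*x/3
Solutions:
 h(x) = C1 - 7*x^4/24 - 3*x^3/7 - 2*x^2/3


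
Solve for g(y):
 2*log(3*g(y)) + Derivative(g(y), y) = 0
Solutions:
 Integral(1/(log(_y) + log(3)), (_y, g(y)))/2 = C1 - y


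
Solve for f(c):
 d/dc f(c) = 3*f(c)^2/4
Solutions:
 f(c) = -4/(C1 + 3*c)


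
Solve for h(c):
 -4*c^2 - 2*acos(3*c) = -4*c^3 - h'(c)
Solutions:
 h(c) = C1 - c^4 + 4*c^3/3 + 2*c*acos(3*c) - 2*sqrt(1 - 9*c^2)/3


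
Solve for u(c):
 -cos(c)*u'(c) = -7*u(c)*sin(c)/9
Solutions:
 u(c) = C1/cos(c)^(7/9)


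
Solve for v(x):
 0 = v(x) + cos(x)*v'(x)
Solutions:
 v(x) = C1*sqrt(sin(x) - 1)/sqrt(sin(x) + 1)


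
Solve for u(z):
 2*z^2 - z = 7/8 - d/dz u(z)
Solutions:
 u(z) = C1 - 2*z^3/3 + z^2/2 + 7*z/8


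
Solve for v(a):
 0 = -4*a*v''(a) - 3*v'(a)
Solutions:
 v(a) = C1 + C2*a^(1/4)


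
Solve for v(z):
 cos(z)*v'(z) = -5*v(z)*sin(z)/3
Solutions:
 v(z) = C1*cos(z)^(5/3)


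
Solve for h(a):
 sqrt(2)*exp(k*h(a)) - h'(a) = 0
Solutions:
 h(a) = Piecewise((log(-1/(C1*k + sqrt(2)*a*k))/k, Ne(k, 0)), (nan, True))
 h(a) = Piecewise((C1 + sqrt(2)*a, Eq(k, 0)), (nan, True))


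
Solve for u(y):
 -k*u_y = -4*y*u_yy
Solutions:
 u(y) = C1 + y^(re(k)/4 + 1)*(C2*sin(log(y)*Abs(im(k))/4) + C3*cos(log(y)*im(k)/4))


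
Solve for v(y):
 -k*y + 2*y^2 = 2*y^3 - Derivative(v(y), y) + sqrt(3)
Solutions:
 v(y) = C1 + k*y^2/2 + y^4/2 - 2*y^3/3 + sqrt(3)*y


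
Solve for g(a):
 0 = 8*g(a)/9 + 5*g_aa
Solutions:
 g(a) = C1*sin(2*sqrt(10)*a/15) + C2*cos(2*sqrt(10)*a/15)


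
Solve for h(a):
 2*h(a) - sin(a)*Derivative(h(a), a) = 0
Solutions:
 h(a) = C1*(cos(a) - 1)/(cos(a) + 1)


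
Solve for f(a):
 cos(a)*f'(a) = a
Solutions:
 f(a) = C1 + Integral(a/cos(a), a)


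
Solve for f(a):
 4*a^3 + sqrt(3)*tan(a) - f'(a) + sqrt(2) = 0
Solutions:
 f(a) = C1 + a^4 + sqrt(2)*a - sqrt(3)*log(cos(a))


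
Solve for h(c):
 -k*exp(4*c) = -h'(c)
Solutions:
 h(c) = C1 + k*exp(4*c)/4


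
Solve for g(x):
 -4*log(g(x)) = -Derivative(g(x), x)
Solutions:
 li(g(x)) = C1 + 4*x


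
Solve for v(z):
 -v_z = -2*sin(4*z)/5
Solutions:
 v(z) = C1 - cos(4*z)/10


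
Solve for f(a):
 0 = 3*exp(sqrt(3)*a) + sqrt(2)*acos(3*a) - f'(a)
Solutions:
 f(a) = C1 + sqrt(2)*(a*acos(3*a) - sqrt(1 - 9*a^2)/3) + sqrt(3)*exp(sqrt(3)*a)


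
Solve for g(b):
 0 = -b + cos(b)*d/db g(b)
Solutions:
 g(b) = C1 + Integral(b/cos(b), b)


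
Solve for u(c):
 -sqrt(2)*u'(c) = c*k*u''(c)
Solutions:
 u(c) = C1 + c^(((re(k) - sqrt(2))*re(k) + im(k)^2)/(re(k)^2 + im(k)^2))*(C2*sin(sqrt(2)*log(c)*Abs(im(k))/(re(k)^2 + im(k)^2)) + C3*cos(sqrt(2)*log(c)*im(k)/(re(k)^2 + im(k)^2)))


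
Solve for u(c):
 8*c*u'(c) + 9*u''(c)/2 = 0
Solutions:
 u(c) = C1 + C2*erf(2*sqrt(2)*c/3)


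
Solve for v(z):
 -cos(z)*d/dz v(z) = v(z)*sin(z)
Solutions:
 v(z) = C1*cos(z)


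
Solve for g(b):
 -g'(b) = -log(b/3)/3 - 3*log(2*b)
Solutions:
 g(b) = C1 + 10*b*log(b)/3 - 10*b/3 - b*log(3)/3 + 3*b*log(2)


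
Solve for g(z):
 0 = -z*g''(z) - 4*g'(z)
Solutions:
 g(z) = C1 + C2/z^3


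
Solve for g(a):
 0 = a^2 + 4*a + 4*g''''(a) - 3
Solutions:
 g(a) = C1 + C2*a + C3*a^2 + C4*a^3 - a^6/1440 - a^5/120 + a^4/32


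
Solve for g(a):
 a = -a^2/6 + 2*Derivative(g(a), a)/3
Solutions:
 g(a) = C1 + a^3/12 + 3*a^2/4


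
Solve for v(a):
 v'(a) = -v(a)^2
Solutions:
 v(a) = 1/(C1 + a)


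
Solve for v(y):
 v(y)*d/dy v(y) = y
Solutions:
 v(y) = -sqrt(C1 + y^2)
 v(y) = sqrt(C1 + y^2)


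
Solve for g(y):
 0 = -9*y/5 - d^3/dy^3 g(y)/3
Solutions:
 g(y) = C1 + C2*y + C3*y^2 - 9*y^4/40


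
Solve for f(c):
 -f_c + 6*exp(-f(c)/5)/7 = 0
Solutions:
 f(c) = 5*log(C1 + 6*c/35)


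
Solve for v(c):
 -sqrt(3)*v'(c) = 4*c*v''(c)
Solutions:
 v(c) = C1 + C2*c^(1 - sqrt(3)/4)


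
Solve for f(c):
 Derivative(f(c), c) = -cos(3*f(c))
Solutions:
 f(c) = -asin((C1 + exp(6*c))/(C1 - exp(6*c)))/3 + pi/3
 f(c) = asin((C1 + exp(6*c))/(C1 - exp(6*c)))/3


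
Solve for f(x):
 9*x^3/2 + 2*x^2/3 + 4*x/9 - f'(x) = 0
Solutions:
 f(x) = C1 + 9*x^4/8 + 2*x^3/9 + 2*x^2/9


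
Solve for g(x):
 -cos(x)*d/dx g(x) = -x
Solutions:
 g(x) = C1 + Integral(x/cos(x), x)


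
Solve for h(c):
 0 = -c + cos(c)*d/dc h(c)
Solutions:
 h(c) = C1 + Integral(c/cos(c), c)


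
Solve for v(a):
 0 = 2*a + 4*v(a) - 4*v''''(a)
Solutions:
 v(a) = C1*exp(-a) + C2*exp(a) + C3*sin(a) + C4*cos(a) - a/2


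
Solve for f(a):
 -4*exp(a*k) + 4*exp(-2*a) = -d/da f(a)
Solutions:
 f(a) = C1 + 2*exp(-2*a) + 4*exp(a*k)/k


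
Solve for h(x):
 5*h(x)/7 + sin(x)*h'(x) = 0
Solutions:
 h(x) = C1*(cos(x) + 1)^(5/14)/(cos(x) - 1)^(5/14)


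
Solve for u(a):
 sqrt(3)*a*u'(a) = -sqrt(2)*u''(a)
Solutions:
 u(a) = C1 + C2*erf(6^(1/4)*a/2)


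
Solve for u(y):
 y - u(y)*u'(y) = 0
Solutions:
 u(y) = -sqrt(C1 + y^2)
 u(y) = sqrt(C1 + y^2)


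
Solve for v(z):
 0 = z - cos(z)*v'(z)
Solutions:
 v(z) = C1 + Integral(z/cos(z), z)


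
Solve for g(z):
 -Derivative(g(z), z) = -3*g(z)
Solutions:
 g(z) = C1*exp(3*z)


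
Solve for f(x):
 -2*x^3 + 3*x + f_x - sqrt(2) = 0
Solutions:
 f(x) = C1 + x^4/2 - 3*x^2/2 + sqrt(2)*x


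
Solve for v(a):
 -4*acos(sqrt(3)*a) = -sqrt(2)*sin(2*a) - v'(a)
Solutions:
 v(a) = C1 + 4*a*acos(sqrt(3)*a) - 4*sqrt(3)*sqrt(1 - 3*a^2)/3 + sqrt(2)*cos(2*a)/2


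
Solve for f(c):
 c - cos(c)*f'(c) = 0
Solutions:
 f(c) = C1 + Integral(c/cos(c), c)


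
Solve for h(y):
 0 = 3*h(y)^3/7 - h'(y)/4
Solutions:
 h(y) = -sqrt(14)*sqrt(-1/(C1 + 12*y))/2
 h(y) = sqrt(14)*sqrt(-1/(C1 + 12*y))/2


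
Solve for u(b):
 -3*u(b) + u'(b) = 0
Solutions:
 u(b) = C1*exp(3*b)


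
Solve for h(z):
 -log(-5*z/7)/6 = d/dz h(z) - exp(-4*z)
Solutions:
 h(z) = C1 - z*log(-z)/6 + z*(-log(5) + 1 + log(7))/6 - exp(-4*z)/4


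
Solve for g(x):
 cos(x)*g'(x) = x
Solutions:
 g(x) = C1 + Integral(x/cos(x), x)


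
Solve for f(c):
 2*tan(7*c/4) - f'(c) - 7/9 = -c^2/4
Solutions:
 f(c) = C1 + c^3/12 - 7*c/9 - 8*log(cos(7*c/4))/7


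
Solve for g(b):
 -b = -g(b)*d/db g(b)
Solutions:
 g(b) = -sqrt(C1 + b^2)
 g(b) = sqrt(C1 + b^2)


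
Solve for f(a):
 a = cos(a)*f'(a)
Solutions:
 f(a) = C1 + Integral(a/cos(a), a)


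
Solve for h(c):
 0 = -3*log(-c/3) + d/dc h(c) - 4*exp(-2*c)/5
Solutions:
 h(c) = C1 + 3*c*log(-c) + 3*c*(-log(3) - 1) - 2*exp(-2*c)/5


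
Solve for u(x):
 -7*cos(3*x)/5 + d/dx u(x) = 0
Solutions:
 u(x) = C1 + 7*sin(3*x)/15


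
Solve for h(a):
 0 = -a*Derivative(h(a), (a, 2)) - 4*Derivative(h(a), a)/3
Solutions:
 h(a) = C1 + C2/a^(1/3)


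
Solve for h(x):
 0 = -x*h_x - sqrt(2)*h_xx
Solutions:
 h(x) = C1 + C2*erf(2^(1/4)*x/2)


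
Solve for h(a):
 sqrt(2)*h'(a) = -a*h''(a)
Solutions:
 h(a) = C1 + C2*a^(1 - sqrt(2))


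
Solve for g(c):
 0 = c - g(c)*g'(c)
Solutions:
 g(c) = -sqrt(C1 + c^2)
 g(c) = sqrt(C1 + c^2)


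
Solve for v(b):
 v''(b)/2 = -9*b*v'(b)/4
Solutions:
 v(b) = C1 + C2*erf(3*b/2)


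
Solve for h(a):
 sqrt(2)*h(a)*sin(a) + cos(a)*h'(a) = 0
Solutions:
 h(a) = C1*cos(a)^(sqrt(2))


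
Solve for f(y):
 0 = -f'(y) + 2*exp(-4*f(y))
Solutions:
 f(y) = log(-I*(C1 + 8*y)^(1/4))
 f(y) = log(I*(C1 + 8*y)^(1/4))
 f(y) = log(-(C1 + 8*y)^(1/4))
 f(y) = log(C1 + 8*y)/4
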